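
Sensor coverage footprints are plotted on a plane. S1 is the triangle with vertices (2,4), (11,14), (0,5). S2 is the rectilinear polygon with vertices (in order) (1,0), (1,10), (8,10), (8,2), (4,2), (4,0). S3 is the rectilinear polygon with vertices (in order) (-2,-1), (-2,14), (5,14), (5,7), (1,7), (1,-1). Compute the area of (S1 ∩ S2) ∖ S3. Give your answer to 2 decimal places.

|S1 ∩ S2| = 11.2631.
|(S1 ∩ S2) ∩ S3| = 2.6217.
|(S1 ∩ S2) ∖ S3| = 11.2631 − 2.6217 = 8.64.

8.64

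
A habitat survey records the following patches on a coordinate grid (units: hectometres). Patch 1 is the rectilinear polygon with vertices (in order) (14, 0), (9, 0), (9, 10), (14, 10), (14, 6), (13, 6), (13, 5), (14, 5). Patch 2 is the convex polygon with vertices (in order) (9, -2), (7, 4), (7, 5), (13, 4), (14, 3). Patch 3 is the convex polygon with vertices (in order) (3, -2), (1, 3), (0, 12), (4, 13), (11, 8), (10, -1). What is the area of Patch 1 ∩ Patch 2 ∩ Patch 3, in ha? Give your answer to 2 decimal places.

The intersection is the polygon with vertices (9,4.667), (10.6,4.4), (10.111,0), (9,0).
By the shoelace formula its area is 6.18.

6.18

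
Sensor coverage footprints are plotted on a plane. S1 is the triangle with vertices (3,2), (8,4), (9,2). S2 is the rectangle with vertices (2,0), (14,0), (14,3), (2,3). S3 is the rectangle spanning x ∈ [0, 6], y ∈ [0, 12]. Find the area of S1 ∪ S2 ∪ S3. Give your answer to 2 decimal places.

By inclusion–exclusion:
Individual areas: |S1| = 6, |S2| = 36, |S3| = 72.
|S1∩S2| = 4.5.
|S1∩S3| = 1.8.
|S2∩S3|: x∈[2,6], y∈[0,3] → 4·3 = 12.
|S1∩S2∩S3| = 1.75.
|S1 ∪ S2 ∪ S3| = 114 − 18.3 + 1.75 = 97.45.

97.45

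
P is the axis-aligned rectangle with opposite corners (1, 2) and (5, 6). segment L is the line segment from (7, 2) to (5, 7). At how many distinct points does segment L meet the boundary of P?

The segment lies entirely outside P and never meets its boundary.

0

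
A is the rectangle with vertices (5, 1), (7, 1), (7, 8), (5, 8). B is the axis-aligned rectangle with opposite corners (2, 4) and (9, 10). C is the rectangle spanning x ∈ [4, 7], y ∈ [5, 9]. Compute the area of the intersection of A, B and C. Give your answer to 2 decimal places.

6.00

The intersection is the polygon with vertices (7,8), (7,5), (5,5), (5,8).
By the shoelace formula its area is 6.00.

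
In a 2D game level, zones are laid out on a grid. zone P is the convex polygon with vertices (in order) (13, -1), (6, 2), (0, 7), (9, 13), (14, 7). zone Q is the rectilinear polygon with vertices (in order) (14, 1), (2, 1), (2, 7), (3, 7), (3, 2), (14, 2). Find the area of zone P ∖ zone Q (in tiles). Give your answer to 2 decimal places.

98.27

|zone P| = 106.5, |zone P∩zone Q| = 8.2292.
|zone P ∖ zone Q| = |zone P| − |zone P∩zone Q| = 106.5 − 8.2292 = 98.27.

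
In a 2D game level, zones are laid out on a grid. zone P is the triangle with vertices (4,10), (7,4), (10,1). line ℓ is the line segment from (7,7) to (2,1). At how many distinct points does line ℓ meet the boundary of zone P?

2

The segment meets the boundary at (6.062,5.875), (6.444,6.333).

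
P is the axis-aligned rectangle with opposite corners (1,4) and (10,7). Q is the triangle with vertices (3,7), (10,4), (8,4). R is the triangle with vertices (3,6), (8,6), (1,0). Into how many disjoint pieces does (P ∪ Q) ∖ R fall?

1

(P ∪ Q) ∖ R is a single connected region.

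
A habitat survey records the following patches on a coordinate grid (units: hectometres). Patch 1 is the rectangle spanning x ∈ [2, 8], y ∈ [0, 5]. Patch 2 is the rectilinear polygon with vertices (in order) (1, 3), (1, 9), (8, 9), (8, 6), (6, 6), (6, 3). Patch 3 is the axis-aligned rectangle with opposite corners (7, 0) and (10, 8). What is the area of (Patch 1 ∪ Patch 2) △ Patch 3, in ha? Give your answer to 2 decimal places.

68.00

|Patch 1 ∪ Patch 2| = 58.
|(Patch 1 ∪ Patch 2) ∩ Patch 3| = 7.
|(Patch 1 ∪ Patch 2) △ Patch 3| = 58 + 24 − 14 = 68.00.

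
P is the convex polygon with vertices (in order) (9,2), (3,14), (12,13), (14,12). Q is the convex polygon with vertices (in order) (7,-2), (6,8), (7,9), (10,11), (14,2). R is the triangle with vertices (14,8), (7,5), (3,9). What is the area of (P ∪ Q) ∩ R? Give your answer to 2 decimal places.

The region (P ∪ Q) ∩ R is the polygon with vertices (11.647,7.294), (11.76,7.04), (7,5), (6.222,5.778), (6,8), (5.619,8.762), (12.087,8.174).
By the shoelace formula its area is 14.61.

14.61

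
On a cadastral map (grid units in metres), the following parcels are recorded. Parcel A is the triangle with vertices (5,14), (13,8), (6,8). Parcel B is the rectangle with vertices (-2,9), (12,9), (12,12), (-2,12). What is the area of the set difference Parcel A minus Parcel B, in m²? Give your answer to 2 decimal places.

|Parcel A| = 21, |Parcel A∩Parcel B| = 12.25.
|Parcel A ∖ Parcel B| = |Parcel A| − |Parcel A∩Parcel B| = 21 − 12.25 = 8.75.

8.75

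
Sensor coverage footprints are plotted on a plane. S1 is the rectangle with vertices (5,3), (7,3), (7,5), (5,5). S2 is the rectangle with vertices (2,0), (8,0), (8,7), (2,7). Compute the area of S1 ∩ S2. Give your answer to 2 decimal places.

|S1∩S2|: x∈[5,7], y∈[3,5] → 2·2 = 4.

4.00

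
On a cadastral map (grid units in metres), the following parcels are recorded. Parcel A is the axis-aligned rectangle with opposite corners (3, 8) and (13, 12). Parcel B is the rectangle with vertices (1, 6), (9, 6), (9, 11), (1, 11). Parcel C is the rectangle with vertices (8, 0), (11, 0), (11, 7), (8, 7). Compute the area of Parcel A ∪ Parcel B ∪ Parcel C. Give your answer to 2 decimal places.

82.00

By inclusion–exclusion:
Individual areas: |Parcel A| = 40, |Parcel B| = 40, |Parcel C| = 21.
|Parcel A∩Parcel B|: x∈[3,9], y∈[8,11] → 6·3 = 18.
|Parcel A∩Parcel C| = 0 (no overlap).
|Parcel B∩Parcel C|: x∈[8,9], y∈[6,7] → 1·1 = 1.
|Parcel A∩Parcel B∩Parcel C| = 0.
|Parcel A ∪ Parcel B ∪ Parcel C| = 101 − 19 + 0 = 82.00.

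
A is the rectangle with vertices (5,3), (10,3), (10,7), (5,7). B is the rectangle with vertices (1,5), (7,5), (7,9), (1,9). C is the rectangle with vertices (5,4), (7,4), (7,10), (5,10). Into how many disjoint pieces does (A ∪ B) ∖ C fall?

(A ∪ B) ∖ C splits into 2 disjoint pieces (area 14, area 16).

2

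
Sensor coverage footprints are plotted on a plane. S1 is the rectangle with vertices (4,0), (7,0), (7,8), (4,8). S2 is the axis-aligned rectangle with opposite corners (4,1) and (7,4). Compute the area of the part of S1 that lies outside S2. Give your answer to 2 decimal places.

|S1∩S2|: x∈[4,7], y∈[1,4] → 3·3 = 9.
|S1| = 24.
|S1 ∖ S2| = |S1| − |S1∩S2| = 24 − 9 = 15.00.

15.00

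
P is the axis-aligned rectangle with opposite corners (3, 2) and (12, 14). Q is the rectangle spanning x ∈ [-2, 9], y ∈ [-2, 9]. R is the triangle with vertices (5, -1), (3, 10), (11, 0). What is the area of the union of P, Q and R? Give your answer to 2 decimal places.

189.73

By inclusion–exclusion:
Individual areas: |P| = 108, |Q| = 121, |R| = 34.
|P∩Q|: x∈[3,9], y∈[2,9] → 6·7 = 42.
|P∩R| = 19.7818.
|Q∩R| = 30.8576.
|P∩Q∩R| = 19.3727.
|P ∪ Q ∪ R| = 263 − 92.6394 + 19.3727 = 189.73.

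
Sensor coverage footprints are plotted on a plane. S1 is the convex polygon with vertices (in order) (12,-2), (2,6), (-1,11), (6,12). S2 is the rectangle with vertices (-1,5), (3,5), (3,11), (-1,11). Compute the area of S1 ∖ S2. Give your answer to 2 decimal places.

|S1| = 65, |S1∩S2| = 12.9.
|S1 ∖ S2| = |S1| − |S1∩S2| = 65 − 12.9 = 52.10.

52.10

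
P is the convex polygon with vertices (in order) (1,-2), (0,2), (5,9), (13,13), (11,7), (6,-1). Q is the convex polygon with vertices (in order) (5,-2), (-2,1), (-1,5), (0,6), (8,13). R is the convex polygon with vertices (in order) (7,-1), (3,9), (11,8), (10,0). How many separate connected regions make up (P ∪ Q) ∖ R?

2

(P ∪ Q) ∖ R splits into 2 disjoint pieces (area 54.3446, area 24.2665).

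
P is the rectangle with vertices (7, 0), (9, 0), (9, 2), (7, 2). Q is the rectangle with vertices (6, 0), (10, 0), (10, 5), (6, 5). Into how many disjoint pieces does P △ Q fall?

1

P △ Q is a single connected region.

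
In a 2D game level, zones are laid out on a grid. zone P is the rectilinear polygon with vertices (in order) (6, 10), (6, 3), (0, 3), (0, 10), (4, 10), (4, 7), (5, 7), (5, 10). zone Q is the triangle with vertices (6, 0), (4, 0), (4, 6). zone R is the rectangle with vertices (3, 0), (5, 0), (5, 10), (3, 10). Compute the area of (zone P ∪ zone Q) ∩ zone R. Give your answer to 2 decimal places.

14.00

|zone P ∪ zone Q| = 43.5.
|(zone P ∪ zone Q) ∩ zone R| = 14.00.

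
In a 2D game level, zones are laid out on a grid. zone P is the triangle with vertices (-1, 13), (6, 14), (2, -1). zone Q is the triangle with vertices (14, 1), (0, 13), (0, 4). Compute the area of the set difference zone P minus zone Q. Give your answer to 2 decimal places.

22.15

|zone P| = 50.5, |zone P∩zone Q| = 28.3507.
|zone P ∖ zone Q| = |zone P| − |zone P∩zone Q| = 50.5 − 28.3507 = 22.15.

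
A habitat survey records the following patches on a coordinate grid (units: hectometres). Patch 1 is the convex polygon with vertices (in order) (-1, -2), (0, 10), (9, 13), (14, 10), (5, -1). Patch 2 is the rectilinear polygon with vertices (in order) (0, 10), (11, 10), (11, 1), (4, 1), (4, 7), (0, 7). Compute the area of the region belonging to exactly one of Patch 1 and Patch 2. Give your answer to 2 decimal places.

|Patch 1| = 133.5, |Patch 2| = 75, |Patch 1∩Patch 2| = 63.3636.
|Patch 1 △ Patch 2| = |Patch 1| + |Patch 2| − 2·|Patch 1∩Patch 2| = 133.5 + 75 − 126.7273 = 81.77.

81.77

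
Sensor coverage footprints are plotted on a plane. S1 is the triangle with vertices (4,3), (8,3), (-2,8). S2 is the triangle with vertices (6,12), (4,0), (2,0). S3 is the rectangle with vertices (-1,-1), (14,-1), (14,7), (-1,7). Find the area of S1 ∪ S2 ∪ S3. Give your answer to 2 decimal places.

By inclusion–exclusion:
Individual areas: |S1| = 10, |S2| = 12, |S3| = 120.
|S1∩S2| = 2.2041.
|S1∩S3| = 9.6.
|S2∩S3| = 9.9167.
|S1∩S2∩S3| = 2.2041.
|S1 ∪ S2 ∪ S3| = 142 − 21.7208 + 2.2041 = 122.48.

122.48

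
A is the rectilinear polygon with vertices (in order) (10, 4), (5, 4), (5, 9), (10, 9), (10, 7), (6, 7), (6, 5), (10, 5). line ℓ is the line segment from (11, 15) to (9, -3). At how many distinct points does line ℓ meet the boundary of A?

The segment meets the boundary at (9.778,4), (9.889,5).

2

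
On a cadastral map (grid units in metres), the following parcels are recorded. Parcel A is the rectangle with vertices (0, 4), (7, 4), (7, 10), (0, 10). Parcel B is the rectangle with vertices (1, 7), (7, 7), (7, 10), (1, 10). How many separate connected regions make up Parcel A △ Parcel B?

1

Parcel A △ Parcel B is a single connected region.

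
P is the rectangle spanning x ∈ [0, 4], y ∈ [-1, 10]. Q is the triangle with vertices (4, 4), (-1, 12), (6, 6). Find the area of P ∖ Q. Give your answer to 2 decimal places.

|P| = 44, |P∩Q| = 8.2024.
|P ∖ Q| = |P| − |P∩Q| = 44 − 8.2024 = 35.80.

35.80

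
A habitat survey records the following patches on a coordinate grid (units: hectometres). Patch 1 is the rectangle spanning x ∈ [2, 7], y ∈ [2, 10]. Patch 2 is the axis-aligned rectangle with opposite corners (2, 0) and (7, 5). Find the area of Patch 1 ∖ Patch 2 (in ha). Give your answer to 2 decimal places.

|Patch 1∩Patch 2|: x∈[2,7], y∈[2,5] → 5·3 = 15.
|Patch 1| = 40.
|Patch 1 ∖ Patch 2| = |Patch 1| − |Patch 1∩Patch 2| = 40 − 15 = 25.00.

25.00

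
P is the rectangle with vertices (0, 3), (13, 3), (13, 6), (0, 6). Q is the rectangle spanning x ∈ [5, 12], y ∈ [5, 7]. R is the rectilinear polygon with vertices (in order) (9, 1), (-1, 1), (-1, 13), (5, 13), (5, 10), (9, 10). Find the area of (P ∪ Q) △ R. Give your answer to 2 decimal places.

|P ∪ Q| = 46.
|(P ∪ Q) ∩ R| = 31.
|(P ∪ Q) △ R| = 46 + 108 − 62 = 92.00.

92.00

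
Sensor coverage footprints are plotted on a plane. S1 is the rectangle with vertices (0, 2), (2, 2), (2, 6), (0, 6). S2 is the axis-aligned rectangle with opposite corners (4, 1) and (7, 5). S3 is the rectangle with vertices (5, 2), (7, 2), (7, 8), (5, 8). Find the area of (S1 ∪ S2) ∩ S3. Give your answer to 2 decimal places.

6.00

The region (S1 ∪ S2) ∩ S3 is the polygon with vertices (7,2), (5,2), (5,5), (7,5).
By the shoelace formula its area is 6.00.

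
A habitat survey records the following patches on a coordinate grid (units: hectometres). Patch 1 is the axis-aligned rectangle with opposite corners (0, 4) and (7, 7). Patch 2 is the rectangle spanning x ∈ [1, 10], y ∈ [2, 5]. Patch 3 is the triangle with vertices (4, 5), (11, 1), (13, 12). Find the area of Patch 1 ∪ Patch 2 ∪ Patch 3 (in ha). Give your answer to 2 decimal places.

By inclusion–exclusion:
Individual areas: |Patch 1| = 21, |Patch 2| = 27, |Patch 3| = 42.5.
|Patch 1∩Patch 2|: x∈[1,7], y∈[4,5] → 6·1 = 6.
|Patch 1∩Patch 3| = 5.5536.
|Patch 2∩Patch 3| = 10.125.
|Patch 1∩Patch 2∩Patch 3| = 2.125.
|Patch 1 ∪ Patch 2 ∪ Patch 3| = 90.5 − 21.6786 + 2.125 = 70.95.

70.95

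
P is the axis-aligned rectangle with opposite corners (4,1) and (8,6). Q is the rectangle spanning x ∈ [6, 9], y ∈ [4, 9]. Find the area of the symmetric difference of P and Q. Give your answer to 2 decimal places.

27.00

|P∩Q|: x∈[6,8], y∈[4,6] → 2·2 = 4.
|P △ Q| = |P| + |Q| − 2·|P∩Q| = 20 + 15 − 8 = 27.00.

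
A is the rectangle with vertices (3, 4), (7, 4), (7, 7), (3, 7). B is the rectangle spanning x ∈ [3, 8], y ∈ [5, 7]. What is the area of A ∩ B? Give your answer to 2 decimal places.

8.00

|A∩B|: x∈[3,7], y∈[5,7] → 4·2 = 8.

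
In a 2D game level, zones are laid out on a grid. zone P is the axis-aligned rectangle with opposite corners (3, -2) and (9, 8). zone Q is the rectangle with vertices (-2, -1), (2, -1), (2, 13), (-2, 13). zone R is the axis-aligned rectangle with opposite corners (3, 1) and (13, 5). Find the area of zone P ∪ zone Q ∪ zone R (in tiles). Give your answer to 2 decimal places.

132.00

By inclusion–exclusion:
Individual areas: |zone P| = 60, |zone Q| = 56, |zone R| = 40.
|zone P∩zone Q| = 0 (no overlap).
|zone P∩zone R|: x∈[3,9], y∈[1,5] → 6·4 = 24.
|zone Q∩zone R| = 0 (no overlap).
|zone P∩zone Q∩zone R| = 0.
|zone P ∪ zone Q ∪ zone R| = 156 − 24 + 0 = 132.00.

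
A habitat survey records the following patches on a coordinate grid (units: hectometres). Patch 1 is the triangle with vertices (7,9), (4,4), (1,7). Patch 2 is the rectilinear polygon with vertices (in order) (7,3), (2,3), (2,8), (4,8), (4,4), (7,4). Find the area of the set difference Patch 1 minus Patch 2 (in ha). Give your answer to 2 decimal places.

|Patch 1| = 12, |Patch 1∩Patch 2| = 5.3333.
|Patch 1 ∖ Patch 2| = |Patch 1| − |Patch 1∩Patch 2| = 12 − 5.3333 = 6.67.

6.67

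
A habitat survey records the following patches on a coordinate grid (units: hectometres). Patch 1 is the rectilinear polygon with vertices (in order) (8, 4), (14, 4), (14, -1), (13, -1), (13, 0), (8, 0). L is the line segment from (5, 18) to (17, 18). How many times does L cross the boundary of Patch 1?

0

The segment lies entirely outside Patch 1 and never meets its boundary.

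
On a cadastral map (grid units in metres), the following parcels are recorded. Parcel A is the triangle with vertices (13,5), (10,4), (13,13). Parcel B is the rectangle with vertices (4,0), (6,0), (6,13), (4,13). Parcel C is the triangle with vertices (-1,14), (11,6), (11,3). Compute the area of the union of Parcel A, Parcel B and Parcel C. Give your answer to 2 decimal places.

By inclusion–exclusion:
Individual areas: |Parcel A| = 12, |Parcel B| = 26, |Parcel C| = 18.
|Parcel A∩Parcel B| = 0.
|Parcel A∩Parcel C| = 1.197.
|Parcel B∩Parcel C| = 3.
|Parcel A∩Parcel B∩Parcel C| = 0.
|Parcel A ∪ Parcel B ∪ Parcel C| = 56 − 4.197 + 0 = 51.80.

51.80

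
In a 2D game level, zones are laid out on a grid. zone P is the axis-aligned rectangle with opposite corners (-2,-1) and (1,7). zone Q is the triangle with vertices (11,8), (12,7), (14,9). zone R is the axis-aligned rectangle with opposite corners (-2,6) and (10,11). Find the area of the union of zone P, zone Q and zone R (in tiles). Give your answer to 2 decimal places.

83.00

By inclusion–exclusion:
Individual areas: |zone P| = 24, |zone Q| = 2, |zone R| = 60.
|zone P∩zone Q| = 0.
|zone P∩zone R|: x∈[-2,1], y∈[6,7] → 3·1 = 3.
|zone Q∩zone R| = 0.
|zone P∩zone Q∩zone R| = 0.
|zone P ∪ zone Q ∪ zone R| = 86 − 3 + 0 = 83.00.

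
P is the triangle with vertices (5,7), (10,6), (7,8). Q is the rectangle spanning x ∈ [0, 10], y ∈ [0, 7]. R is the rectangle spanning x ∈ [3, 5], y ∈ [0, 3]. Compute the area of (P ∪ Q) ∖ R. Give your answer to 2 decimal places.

65.75

|P ∪ Q| = 71.75.
|(P ∪ Q) ∩ R| = 6.
|(P ∪ Q) ∖ R| = 71.75 − 6 = 65.75.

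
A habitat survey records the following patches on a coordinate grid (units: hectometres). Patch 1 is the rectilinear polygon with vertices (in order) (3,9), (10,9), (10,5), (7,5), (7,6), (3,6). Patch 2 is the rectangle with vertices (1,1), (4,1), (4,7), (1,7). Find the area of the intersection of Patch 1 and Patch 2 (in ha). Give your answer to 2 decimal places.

1.00

The intersection is the polygon with vertices (3,6), (3,7), (4,7), (4,6).
By the shoelace formula its area is 1.00.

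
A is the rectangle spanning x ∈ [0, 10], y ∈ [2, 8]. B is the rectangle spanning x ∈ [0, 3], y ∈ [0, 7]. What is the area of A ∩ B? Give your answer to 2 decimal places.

|A∩B|: x∈[0,3], y∈[2,7] → 3·5 = 15.

15.00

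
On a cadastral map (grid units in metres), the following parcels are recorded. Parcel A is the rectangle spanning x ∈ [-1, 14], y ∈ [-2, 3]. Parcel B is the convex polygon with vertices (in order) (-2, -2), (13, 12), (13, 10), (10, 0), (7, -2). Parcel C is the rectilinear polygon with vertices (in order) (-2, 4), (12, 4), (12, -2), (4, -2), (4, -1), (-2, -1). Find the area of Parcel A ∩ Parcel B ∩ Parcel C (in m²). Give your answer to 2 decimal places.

39.49

The intersection is the polygon with vertices (10,0), (7,-2), (4,-2), (4,-1), (-0.929,-1), (3.357,3), (10.9,3).
By the shoelace formula its area is 39.49.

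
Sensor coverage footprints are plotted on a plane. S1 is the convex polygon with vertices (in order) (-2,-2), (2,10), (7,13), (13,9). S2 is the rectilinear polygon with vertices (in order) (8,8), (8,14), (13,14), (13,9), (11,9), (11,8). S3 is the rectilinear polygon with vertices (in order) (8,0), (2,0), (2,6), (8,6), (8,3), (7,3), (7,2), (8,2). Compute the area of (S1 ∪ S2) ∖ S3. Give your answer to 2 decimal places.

|S1 ∪ S2| = 103.6667.
|(S1 ∪ S2) ∩ S3| = 17.2.
|(S1 ∪ S2) ∖ S3| = 103.6667 − 17.2 = 86.47.

86.47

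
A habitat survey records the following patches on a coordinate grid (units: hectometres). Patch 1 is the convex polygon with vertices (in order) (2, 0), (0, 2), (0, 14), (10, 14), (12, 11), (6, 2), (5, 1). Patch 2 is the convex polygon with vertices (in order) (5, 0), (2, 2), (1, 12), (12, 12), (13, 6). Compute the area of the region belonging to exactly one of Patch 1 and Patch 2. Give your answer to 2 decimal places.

66.67

|Patch 1| = 121, |Patch 2| = 107, |Patch 1∩Patch 2| = 80.6667.
|Patch 1 △ Patch 2| = |Patch 1| + |Patch 2| − 2·|Patch 1∩Patch 2| = 121 + 107 − 161.3333 = 66.67.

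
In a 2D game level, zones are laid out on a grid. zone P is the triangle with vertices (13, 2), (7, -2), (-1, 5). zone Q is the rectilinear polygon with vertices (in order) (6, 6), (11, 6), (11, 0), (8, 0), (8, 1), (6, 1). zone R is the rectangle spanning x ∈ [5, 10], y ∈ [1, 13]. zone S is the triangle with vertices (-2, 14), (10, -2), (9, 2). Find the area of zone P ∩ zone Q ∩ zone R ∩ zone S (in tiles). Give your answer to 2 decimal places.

The intersection is the polygon with vertices (6,3.5), (8.022,3.067), (9,2), (9.25,1), (8,1), (7.75,1), (6,3.333).
By the shoelace formula its area is 4.20.

4.20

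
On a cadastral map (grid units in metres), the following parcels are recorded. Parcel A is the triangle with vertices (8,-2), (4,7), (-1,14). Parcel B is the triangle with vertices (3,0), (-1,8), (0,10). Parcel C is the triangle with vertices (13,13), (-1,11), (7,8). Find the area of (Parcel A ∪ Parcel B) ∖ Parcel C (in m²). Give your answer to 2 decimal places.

15.89

|Parcel A ∪ Parcel B| = 16.5.
|(Parcel A ∪ Parcel B) ∩ Parcel C| = 0.6086.
|(Parcel A ∪ Parcel B) ∖ Parcel C| = 16.5 − 0.6086 = 15.89.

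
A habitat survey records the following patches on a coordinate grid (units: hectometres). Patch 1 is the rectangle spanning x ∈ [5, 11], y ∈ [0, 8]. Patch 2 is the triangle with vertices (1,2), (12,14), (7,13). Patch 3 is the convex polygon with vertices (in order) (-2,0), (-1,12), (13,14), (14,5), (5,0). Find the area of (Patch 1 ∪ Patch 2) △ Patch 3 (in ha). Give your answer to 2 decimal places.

124.06

|Patch 1 ∪ Patch 2| = 71.2727.
|(Patch 1 ∪ Patch 2) ∩ Patch 3| = 61.1049.
|(Patch 1 ∪ Patch 2) △ Patch 3| = 71.2727 + 175 − 122.2098 = 124.06.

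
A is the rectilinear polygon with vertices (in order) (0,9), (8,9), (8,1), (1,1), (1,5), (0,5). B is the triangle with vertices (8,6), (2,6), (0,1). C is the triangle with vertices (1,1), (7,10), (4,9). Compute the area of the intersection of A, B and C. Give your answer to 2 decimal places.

The intersection is the polygon with vertices (4.333,6), (1.714,2.071), (1.306,1.816), (2.875,6).
By the shoelace formula its area is 3.52.

3.52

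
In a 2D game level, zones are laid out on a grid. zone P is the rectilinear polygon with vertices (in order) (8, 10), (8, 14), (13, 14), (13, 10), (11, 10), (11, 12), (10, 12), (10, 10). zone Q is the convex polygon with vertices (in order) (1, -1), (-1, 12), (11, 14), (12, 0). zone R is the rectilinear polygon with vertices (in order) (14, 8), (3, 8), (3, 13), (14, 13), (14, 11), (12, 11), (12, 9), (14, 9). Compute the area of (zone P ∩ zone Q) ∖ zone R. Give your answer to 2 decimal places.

2.29

|zone P ∩ zone Q| = 9.8214.
|(zone P ∩ zone Q) ∩ zone R| = 7.5357.
|(zone P ∩ zone Q) ∖ zone R| = 9.8214 − 7.5357 = 2.29.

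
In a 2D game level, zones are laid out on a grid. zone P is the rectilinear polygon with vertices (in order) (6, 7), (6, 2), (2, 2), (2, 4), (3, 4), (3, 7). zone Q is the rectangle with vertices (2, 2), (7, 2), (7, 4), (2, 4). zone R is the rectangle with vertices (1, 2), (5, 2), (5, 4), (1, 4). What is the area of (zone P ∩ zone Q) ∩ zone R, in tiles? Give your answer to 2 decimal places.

The region (zone P ∩ zone Q) ∩ zone R is the polygon with vertices (2,2), (2,4), (3,4), (5,4), (5,2).
By the shoelace formula its area is 6.00.

6.00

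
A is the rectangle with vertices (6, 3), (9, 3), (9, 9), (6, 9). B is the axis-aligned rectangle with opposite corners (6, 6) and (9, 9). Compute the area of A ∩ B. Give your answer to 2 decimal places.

|A∩B|: x∈[6,9], y∈[6,9] → 3·3 = 9.

9.00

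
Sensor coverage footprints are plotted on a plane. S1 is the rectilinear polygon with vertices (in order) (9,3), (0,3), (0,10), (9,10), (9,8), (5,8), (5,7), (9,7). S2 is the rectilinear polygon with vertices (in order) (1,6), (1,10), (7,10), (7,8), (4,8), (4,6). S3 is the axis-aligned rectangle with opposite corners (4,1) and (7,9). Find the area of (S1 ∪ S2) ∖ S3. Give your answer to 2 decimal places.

43.00

|S1 ∪ S2| = 59.
|(S1 ∪ S2) ∩ S3| = 16.
|(S1 ∪ S2) ∖ S3| = 59 − 16 = 43.00.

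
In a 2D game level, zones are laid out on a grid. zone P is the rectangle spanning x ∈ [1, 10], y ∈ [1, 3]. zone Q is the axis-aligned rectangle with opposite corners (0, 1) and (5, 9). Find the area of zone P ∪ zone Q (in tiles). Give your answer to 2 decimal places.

By inclusion–exclusion:
Individual areas: |zone P| = 18, |zone Q| = 40.
|zone P∩zone Q|: x∈[1,5], y∈[1,3] → 4·2 = 8.
|zone P ∪ zone Q| = 58 − 8 = 50.00.

50.00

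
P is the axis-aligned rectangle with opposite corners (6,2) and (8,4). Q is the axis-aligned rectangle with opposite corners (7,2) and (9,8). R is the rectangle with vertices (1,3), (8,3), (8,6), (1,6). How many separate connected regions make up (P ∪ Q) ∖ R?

(P ∪ Q) ∖ R is a single connected region.

1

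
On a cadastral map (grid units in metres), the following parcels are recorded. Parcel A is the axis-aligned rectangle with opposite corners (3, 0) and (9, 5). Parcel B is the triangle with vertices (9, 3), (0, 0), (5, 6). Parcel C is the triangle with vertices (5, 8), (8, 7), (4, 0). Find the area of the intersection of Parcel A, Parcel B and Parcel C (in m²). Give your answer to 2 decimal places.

5.00

The intersection is the polygon with vertices (6.7,4.725), (4.941,1.647), (4.174,1.391), (4.625,5), (6.333,5).
By the shoelace formula its area is 5.00.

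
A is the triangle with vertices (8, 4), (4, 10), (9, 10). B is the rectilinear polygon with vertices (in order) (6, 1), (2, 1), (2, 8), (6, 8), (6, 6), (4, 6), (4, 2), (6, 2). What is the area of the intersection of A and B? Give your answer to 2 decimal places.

The intersection is the polygon with vertices (5.333,8), (6,8), (6,7).
By the shoelace formula its area is 0.33.

0.33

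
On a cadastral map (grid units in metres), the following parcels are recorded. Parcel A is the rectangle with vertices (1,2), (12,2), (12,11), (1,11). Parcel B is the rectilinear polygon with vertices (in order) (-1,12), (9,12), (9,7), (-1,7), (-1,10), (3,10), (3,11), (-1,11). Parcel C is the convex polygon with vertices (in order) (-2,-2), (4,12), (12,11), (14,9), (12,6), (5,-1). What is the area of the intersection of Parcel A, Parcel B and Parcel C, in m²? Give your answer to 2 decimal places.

The intersection is the polygon with vertices (9,7), (1.857,7), (3.571,11), (9,11).
By the shoelace formula its area is 25.14.

25.14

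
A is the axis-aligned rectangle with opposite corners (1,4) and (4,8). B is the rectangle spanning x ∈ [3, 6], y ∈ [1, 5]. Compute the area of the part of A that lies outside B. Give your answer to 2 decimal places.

|A∩B|: x∈[3,4], y∈[4,5] → 1·1 = 1.
|A| = 12.
|A ∖ B| = |A| − |A∩B| = 12 − 1 = 11.00.

11.00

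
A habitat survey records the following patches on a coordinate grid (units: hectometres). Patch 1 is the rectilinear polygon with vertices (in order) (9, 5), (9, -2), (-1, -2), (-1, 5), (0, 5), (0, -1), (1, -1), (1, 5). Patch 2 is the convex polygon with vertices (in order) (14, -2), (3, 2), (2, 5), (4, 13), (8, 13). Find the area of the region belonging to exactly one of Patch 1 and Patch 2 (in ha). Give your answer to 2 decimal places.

|Patch 1| = 64, |Patch 2| = 99.5, |Patch 1∩Patch 2| = 26.0455.
|Patch 1 △ Patch 2| = |Patch 1| + |Patch 2| − 2·|Patch 1∩Patch 2| = 64 + 99.5 − 52.0909 = 111.41.

111.41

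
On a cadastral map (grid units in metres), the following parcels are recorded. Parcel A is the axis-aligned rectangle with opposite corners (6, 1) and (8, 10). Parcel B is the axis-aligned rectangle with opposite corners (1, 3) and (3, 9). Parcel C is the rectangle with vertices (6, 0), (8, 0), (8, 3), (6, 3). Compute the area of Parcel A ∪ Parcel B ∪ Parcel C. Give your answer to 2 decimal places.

32.00

By inclusion–exclusion:
Individual areas: |Parcel A| = 18, |Parcel B| = 12, |Parcel C| = 6.
|Parcel A∩Parcel B| = 0 (no overlap).
|Parcel A∩Parcel C|: x∈[6,8], y∈[1,3] → 2·2 = 4.
|Parcel B∩Parcel C| = 0 (no overlap).
|Parcel A∩Parcel B∩Parcel C| = 0.
|Parcel A ∪ Parcel B ∪ Parcel C| = 36 − 4 + 0 = 32.00.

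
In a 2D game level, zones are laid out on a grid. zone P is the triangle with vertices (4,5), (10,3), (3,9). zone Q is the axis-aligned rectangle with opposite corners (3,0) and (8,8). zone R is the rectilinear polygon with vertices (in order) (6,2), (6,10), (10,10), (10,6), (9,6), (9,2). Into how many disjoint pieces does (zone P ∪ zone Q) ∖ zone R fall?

2

(zone P ∪ zone Q) ∖ zone R splits into 2 disjoint pieces (area 0.2619, area 28.4583).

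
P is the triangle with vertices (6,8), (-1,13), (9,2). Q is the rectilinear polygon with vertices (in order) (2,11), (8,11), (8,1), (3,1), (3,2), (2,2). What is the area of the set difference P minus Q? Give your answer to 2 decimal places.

|P| = 13.5, |P∩Q| = 11.3143.
|P ∖ Q| = |P| − |P∩Q| = 13.5 − 11.3143 = 2.19.

2.19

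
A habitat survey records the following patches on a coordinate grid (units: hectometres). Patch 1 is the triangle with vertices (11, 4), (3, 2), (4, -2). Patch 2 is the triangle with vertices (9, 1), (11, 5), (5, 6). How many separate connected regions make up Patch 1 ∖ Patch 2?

2

Patch 1 ∖ Patch 2 splits into 2 disjoint pieces (area 0.1518, area 14.0946).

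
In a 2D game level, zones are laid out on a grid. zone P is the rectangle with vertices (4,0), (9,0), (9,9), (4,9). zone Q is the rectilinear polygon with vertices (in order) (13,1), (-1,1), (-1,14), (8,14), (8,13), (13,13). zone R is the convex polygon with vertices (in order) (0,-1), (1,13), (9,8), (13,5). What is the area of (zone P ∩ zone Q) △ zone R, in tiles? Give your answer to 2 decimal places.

61.65

|zone P ∩ zone Q| = 40.
|(zone P ∩ zone Q) ∩ zone R| = 34.1744.
|(zone P ∩ zone Q) △ zone R| = 40 + 90 − 68.3487 = 61.65.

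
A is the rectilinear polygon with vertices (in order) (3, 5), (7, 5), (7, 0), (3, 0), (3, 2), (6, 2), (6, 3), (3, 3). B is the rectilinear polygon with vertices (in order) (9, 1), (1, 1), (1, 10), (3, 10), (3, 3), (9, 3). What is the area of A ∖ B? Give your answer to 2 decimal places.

12.00

|A| = 17, |A∩B| = 5.
|A ∖ B| = |A| − |A∩B| = 17 − 5 = 12.00.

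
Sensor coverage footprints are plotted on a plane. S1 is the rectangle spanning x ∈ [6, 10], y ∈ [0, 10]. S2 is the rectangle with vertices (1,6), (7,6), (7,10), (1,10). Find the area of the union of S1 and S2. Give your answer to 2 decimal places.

60.00

By inclusion–exclusion:
Individual areas: |S1| = 40, |S2| = 24.
|S1∩S2|: x∈[6,7], y∈[6,10] → 1·4 = 4.
|S1 ∪ S2| = 64 − 4 = 60.00.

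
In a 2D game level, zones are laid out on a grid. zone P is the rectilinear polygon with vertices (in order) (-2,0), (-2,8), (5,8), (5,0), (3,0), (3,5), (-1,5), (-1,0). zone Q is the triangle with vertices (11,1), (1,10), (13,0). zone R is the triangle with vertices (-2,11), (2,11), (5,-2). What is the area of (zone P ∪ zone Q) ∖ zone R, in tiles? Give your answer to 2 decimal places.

27.70

|zone P ∪ zone Q| = 39.6444.
|(zone P ∪ zone Q) ∩ zone R| = 11.9415.
|(zone P ∪ zone Q) ∖ zone R| = 39.6444 − 11.9415 = 27.70.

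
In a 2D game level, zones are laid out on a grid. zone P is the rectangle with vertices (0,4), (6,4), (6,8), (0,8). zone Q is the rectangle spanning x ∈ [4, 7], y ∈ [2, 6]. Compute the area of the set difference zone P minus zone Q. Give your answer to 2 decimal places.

|zone P∩zone Q|: x∈[4,6], y∈[4,6] → 2·2 = 4.
|zone P| = 24.
|zone P ∖ zone Q| = |zone P| − |zone P∩zone Q| = 24 − 4 = 20.00.

20.00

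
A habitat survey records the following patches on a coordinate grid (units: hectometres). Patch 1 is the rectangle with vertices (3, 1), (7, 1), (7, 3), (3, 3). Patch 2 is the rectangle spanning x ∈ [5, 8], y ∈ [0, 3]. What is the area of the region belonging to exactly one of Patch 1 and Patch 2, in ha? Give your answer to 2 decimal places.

9.00

|Patch 1∩Patch 2|: x∈[5,7], y∈[1,3] → 2·2 = 4.
|Patch 1 △ Patch 2| = |Patch 1| + |Patch 2| − 2·|Patch 1∩Patch 2| = 8 + 9 − 8 = 9.00.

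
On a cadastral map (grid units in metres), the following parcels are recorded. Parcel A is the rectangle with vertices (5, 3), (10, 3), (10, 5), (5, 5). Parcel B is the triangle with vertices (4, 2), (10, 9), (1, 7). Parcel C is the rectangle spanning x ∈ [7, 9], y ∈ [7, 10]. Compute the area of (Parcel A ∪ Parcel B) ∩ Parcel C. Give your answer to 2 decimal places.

2.81

The region (Parcel A ∪ Parcel B) ∩ Parcel C is the polygon with vertices (9,8.778), (9,7.833), (8.286,7), (7,7), (7,8.333).
By the shoelace formula its area is 2.81.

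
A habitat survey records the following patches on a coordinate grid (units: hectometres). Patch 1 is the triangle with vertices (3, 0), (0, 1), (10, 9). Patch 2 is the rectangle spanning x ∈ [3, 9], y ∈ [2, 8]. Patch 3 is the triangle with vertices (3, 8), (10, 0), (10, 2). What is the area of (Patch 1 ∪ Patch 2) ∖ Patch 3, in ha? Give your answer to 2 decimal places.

|Patch 1 ∪ Patch 2| = 42.9234.
|(Patch 1 ∪ Patch 2) ∩ Patch 3| = 4.8214.
|(Patch 1 ∪ Patch 2) ∖ Patch 3| = 42.9234 − 4.8214 = 38.10.

38.10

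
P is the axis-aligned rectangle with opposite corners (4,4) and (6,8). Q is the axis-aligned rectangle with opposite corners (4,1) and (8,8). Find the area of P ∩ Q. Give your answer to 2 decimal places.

8.00

|P∩Q|: x∈[4,6], y∈[4,8] → 2·4 = 8.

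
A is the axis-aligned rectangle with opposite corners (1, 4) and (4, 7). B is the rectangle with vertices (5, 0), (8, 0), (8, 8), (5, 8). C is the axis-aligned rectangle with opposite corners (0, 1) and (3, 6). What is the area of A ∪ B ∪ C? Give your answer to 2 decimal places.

By inclusion–exclusion:
Individual areas: |A| = 9, |B| = 24, |C| = 15.
|A∩B| = 0 (no overlap).
|A∩C|: x∈[1,3], y∈[4,6] → 2·2 = 4.
|B∩C| = 0 (no overlap).
|A∩B∩C| = 0.
|A ∪ B ∪ C| = 48 − 4 + 0 = 44.00.

44.00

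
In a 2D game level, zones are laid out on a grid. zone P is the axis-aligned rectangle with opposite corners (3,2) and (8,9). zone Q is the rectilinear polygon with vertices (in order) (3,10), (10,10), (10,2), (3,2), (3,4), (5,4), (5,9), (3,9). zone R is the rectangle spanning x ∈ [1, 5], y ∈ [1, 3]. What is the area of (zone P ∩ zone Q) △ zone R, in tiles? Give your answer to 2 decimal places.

|zone P ∩ zone Q| = 25.
|(zone P ∩ zone Q) ∩ zone R| = 2.
|(zone P ∩ zone Q) △ zone R| = 25 + 8 − 4 = 29.00.

29.00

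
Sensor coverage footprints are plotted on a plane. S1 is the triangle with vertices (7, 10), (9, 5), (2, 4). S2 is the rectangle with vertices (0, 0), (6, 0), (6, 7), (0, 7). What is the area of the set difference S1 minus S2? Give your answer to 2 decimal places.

|S1| = 18.5, |S1∩S2| = 7.1071.
|S1 ∖ S2| = |S1| − |S1∩S2| = 18.5 − 7.1071 = 11.39.

11.39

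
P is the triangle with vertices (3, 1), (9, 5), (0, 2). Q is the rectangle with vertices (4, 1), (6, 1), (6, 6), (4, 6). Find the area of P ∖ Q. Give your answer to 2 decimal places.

6.33

|P| = 9, |P∩Q| = 2.6667.
|P ∖ Q| = |P| − |P∩Q| = 9 − 2.6667 = 6.33.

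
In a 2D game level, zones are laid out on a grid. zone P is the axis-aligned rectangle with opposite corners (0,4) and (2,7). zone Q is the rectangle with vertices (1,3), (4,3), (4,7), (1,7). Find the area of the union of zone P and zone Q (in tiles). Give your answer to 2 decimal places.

By inclusion–exclusion:
Individual areas: |zone P| = 6, |zone Q| = 12.
|zone P∩zone Q|: x∈[1,2], y∈[4,7] → 1·3 = 3.
|zone P ∪ zone Q| = 18 − 3 = 15.00.

15.00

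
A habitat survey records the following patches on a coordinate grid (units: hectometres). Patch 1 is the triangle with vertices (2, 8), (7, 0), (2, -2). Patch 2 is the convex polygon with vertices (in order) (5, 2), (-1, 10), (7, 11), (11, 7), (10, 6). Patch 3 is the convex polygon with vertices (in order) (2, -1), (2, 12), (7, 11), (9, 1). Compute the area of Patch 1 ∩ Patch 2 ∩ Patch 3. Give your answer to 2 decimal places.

The intersection is the polygon with vertices (5,2), (2,6), (2,8), (5.5,2.4).
By the shoelace formula its area is 5.10.

5.10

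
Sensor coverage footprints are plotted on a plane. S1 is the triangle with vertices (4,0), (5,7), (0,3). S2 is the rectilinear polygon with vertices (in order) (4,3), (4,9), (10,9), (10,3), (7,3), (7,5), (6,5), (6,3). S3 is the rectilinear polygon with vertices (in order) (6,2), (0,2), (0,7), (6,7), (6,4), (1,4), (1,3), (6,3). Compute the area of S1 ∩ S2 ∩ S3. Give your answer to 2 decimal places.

1.96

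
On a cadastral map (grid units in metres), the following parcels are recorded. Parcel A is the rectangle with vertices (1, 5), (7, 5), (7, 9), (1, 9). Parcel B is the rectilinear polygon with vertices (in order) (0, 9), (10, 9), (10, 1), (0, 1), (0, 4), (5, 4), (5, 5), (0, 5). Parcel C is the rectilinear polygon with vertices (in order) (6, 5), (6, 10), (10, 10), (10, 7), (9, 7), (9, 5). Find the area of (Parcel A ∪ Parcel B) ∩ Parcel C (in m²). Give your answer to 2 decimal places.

The region (Parcel A ∪ Parcel B) ∩ Parcel C is the polygon with vertices (10,9), (10,7), (9,7), (9,5), (6,5), (6,9), (7,9).
By the shoelace formula its area is 14.00.

14.00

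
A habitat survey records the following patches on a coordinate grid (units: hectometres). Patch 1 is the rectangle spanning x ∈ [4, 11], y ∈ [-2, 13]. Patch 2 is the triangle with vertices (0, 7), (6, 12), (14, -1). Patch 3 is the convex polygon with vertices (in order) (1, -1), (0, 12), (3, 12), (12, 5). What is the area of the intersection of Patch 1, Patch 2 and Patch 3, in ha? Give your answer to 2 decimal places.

The intersection is the polygon with vertices (4,4.714), (4,10.333), (4.552,10.793), (8.754,7.525), (10.733,4.309), (7.651,2.628).
By the shoelace formula its area is 31.93.

31.93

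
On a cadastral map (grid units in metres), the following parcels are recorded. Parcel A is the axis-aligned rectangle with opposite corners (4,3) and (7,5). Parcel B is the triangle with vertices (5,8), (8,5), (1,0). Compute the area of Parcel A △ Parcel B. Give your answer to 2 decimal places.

|Parcel A| = 6, |Parcel B| = 18, |Parcel A∩Parcel B| = 4.8429.
|Parcel A △ Parcel B| = |Parcel A| + |Parcel B| − 2·|Parcel A∩Parcel B| = 6 + 18 − 9.6857 = 14.31.

14.31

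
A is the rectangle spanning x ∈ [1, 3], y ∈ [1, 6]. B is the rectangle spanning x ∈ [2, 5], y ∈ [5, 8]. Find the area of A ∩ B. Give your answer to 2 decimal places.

1.00

|A∩B|: x∈[2,3], y∈[5,6] → 1·1 = 1.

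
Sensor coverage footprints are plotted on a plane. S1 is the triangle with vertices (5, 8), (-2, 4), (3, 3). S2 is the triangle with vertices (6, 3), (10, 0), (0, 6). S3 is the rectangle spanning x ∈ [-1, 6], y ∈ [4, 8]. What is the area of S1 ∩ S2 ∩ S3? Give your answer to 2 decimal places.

The intersection is the polygon with vertices (3.5,4.25), (3.4,4), (3.333,4), (0.732,5.561), (0.8,5.6).
By the shoelace formula its area is 0.56.

0.56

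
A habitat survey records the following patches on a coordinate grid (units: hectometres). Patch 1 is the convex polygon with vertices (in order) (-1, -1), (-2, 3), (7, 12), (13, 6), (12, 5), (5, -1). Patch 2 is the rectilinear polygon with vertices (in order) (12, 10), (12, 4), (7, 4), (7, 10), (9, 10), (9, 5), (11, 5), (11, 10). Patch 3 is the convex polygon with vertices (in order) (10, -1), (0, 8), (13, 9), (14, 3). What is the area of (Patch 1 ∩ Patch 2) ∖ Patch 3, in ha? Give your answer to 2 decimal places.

2.77

|Patch 1 ∩ Patch 2| = 16.9167.
|(Patch 1 ∩ Patch 2) ∩ Patch 3| = 14.1474.
|(Patch 1 ∩ Patch 2) ∖ Patch 3| = 16.9167 − 14.1474 = 2.77.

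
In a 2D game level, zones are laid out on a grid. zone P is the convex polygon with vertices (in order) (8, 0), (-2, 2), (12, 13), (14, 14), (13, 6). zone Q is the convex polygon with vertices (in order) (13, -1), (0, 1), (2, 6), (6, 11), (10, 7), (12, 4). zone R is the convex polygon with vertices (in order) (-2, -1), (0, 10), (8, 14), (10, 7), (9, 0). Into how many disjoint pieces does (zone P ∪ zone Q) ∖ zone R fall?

2

(zone P ∪ zone Q) ∖ zone R splits into 2 disjoint pieces (area 0.1651, area 46.2696).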